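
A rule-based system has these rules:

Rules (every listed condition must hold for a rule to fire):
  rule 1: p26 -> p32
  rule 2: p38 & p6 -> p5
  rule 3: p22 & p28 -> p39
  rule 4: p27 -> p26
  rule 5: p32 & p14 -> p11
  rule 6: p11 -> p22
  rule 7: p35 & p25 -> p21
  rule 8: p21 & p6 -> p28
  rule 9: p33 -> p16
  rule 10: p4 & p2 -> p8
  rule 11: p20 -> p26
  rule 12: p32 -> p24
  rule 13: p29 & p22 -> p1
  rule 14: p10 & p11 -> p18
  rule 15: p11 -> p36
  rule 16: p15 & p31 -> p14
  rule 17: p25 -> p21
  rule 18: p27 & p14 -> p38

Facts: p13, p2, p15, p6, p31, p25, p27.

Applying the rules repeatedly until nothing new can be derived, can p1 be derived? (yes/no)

no

Round 1 fires rule 4, rule 16, rule 17, giving p26, p14, p21.
Round 2 fires rule 1, rule 8, rule 18, giving p32, p28, p38.
Round 3 fires rule 2, rule 5, rule 12, giving p5, p11, p24.
Round 4 fires rule 6, rule 15, giving p22, p36.
Round 5 fires rule 3, giving p39.
Fixed point reached. p1 is concluded only by rule 13; rule 13 needs p29 (never derived).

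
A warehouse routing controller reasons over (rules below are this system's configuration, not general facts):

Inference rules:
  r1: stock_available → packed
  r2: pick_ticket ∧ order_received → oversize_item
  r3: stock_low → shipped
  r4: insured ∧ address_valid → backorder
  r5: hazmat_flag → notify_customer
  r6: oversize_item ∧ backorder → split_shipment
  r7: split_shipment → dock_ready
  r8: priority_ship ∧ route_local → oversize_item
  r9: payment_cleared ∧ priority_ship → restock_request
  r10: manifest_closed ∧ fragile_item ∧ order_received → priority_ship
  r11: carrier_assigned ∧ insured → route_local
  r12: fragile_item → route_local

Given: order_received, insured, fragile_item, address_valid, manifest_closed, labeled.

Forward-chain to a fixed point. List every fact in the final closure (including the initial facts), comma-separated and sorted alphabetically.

Round 1: r4 [insured ∧ address_valid → backorder]; r10 [manifest_closed ∧ fragile_item ∧ order_received → priority_ship]; r12 [fragile_item → route_local]. Adds backorder, priority_ship, route_local.
Round 2: r8 [priority_ship ∧ route_local → oversize_item]. Adds oversize_item.
Round 3: r6 [oversize_item ∧ backorder → split_shipment]. Adds split_shipment.
Round 4: r7 [split_shipment → dock_ready]. Adds dock_ready.

address_valid, backorder, dock_ready, fragile_item, insured, labeled, manifest_closed, order_received, oversize_item, priority_ship, route_local, split_shipment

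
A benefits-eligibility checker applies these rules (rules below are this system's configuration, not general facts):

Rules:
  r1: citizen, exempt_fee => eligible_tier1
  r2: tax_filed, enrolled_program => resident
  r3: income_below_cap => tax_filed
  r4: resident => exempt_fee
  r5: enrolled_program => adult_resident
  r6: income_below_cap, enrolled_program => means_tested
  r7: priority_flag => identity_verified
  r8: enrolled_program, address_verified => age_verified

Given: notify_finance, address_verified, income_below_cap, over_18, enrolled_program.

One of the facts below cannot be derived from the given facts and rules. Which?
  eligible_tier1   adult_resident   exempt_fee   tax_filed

eligible_tier1

[1] r3 [income_below_cap => tax_filed]; r5 [enrolled_program => adult_resident]; r6 [income_below_cap, enrolled_program => means_tested]; r8 [enrolled_program, address_verified => age_verified]. ⇒ new: tax_filed, adult_resident, means_tested, age_verified.
[2] r2 [tax_filed, enrolled_program => resident]. ⇒ new: resident.
[3] r4 [resident => exempt_fee]. ⇒ new: exempt_fee.
Derived: tax_filed (round 1), exempt_fee (round 3), adult_resident (round 1). eligible_tier1 never appears in any round.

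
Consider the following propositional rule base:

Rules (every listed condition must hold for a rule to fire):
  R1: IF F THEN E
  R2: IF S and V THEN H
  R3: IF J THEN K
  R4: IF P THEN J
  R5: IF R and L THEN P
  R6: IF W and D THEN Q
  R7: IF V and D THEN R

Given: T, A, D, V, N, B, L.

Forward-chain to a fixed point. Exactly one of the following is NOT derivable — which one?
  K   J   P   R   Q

Round 1: R7 [IF V and D THEN R]. Adds R.
Round 2: R5 [IF R and L THEN P]. Adds P.
Round 3: R4 [IF P THEN J]. Adds J.
Round 4: R3 [IF J THEN K]. Adds K.
Derived: R (round 1), K (round 4), P (round 2), J (round 3). Q never appears in any round.

Q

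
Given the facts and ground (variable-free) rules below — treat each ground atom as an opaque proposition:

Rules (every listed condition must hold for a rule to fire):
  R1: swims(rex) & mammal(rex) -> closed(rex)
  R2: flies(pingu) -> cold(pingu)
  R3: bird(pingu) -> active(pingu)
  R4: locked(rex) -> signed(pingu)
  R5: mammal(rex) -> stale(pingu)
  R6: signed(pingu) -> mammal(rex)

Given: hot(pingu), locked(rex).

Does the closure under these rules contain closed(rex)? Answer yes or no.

no

Round 1: R4 [locked(rex) -> signed(pingu)]. New: signed(pingu).
Round 2: R6 [signed(pingu) -> mammal(rex)]. New: mammal(rex).
Round 3: R5 [mammal(rex) -> stale(pingu)]. New: stale(pingu).
Fixed point reached. closed(rex) is concluded only by R1; R1 needs swims(rex) (never derived).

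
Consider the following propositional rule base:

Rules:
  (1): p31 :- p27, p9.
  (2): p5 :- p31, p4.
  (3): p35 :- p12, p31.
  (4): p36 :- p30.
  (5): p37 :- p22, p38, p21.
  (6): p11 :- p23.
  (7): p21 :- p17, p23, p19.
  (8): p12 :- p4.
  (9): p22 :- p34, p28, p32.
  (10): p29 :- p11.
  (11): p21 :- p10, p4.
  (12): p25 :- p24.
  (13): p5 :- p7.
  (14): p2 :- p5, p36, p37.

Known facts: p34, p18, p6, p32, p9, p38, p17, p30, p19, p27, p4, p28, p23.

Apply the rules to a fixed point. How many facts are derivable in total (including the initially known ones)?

Round 1: (1) [p31 :- p27, p9.]; (4) [p36 :- p30.]; (6) [p11 :- p23.]; (7) [p21 :- p17, p23, p19.]; (8) [p12 :- p4.]; (9) [p22 :- p34, p28, p32.]. New: p31, p36, p11, p21, p12, p22.
Round 2: (2) [p5 :- p31, p4.]; (3) [p35 :- p12, p31.]; (5) [p37 :- p22, p38, p21.]; (10) [p29 :- p11.]. New: p5, p35, p37, p29.
Round 3: (14) [p2 :- p5, p36, p37.]. New: p2.
Closure: {p11, p12, p17, p18, p19, p2, p21, p22, p23, p27, p28, p29, p30, p31, p32, p34, p35, p36, p37, p38, p4, p5, p6, p9} — 24 facts.

24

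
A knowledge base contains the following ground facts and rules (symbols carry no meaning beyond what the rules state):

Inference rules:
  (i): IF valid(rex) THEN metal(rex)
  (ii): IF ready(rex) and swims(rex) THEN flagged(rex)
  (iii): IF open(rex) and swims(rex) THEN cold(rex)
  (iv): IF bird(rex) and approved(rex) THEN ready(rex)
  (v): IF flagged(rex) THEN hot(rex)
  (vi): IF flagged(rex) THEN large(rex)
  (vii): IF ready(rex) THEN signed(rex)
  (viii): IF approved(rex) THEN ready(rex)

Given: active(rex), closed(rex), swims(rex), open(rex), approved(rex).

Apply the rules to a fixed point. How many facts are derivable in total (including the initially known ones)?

11

Round 1 — (iii), (viii), derive cold(rex), ready(rex).
Round 2 — (ii), (vii), derive flagged(rex), signed(rex).
Round 3 — (v), (vi), derive hot(rex), large(rex).
Closure: {active(rex), approved(rex), closed(rex), cold(rex), flagged(rex), hot(rex), large(rex), open(rex), ready(rex), signed(rex), swims(rex)} — 11 facts.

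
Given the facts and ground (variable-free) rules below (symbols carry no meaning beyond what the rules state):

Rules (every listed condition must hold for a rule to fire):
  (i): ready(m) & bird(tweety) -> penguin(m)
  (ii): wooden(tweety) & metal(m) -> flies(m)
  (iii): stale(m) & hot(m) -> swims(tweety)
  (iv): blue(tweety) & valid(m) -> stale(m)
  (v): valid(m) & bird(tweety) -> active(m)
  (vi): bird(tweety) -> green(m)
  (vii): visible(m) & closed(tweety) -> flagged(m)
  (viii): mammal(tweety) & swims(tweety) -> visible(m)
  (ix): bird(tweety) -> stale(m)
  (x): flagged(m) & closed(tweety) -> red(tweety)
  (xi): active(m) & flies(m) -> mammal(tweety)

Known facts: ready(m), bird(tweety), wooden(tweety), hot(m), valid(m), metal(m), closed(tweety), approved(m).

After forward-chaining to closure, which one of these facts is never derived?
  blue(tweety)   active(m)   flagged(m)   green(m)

blue(tweety)

[1] (i) [ready(m) & bird(tweety) -> penguin(m)]; (ii) [wooden(tweety) & metal(m) -> flies(m)]; (v) [valid(m) & bird(tweety) -> active(m)]; (vi) [bird(tweety) -> green(m)]; (ix) [bird(tweety) -> stale(m)]. ⇒ new: penguin(m), flies(m), active(m), green(m), stale(m).
[2] (iii) [stale(m) & hot(m) -> swims(tweety)]; (xi) [active(m) & flies(m) -> mammal(tweety)]. ⇒ new: swims(tweety), mammal(tweety).
[3] (viii) [mammal(tweety) & swims(tweety) -> visible(m)]. ⇒ new: visible(m).
[4] (vii) [visible(m) & closed(tweety) -> flagged(m)]. ⇒ new: flagged(m).
[5] (x) [flagged(m) & closed(tweety) -> red(tweety)]. ⇒ new: red(tweety).
Derived: active(m) (round 1), green(m) (round 1), flagged(m) (round 4). blue(tweety) never appears in any round.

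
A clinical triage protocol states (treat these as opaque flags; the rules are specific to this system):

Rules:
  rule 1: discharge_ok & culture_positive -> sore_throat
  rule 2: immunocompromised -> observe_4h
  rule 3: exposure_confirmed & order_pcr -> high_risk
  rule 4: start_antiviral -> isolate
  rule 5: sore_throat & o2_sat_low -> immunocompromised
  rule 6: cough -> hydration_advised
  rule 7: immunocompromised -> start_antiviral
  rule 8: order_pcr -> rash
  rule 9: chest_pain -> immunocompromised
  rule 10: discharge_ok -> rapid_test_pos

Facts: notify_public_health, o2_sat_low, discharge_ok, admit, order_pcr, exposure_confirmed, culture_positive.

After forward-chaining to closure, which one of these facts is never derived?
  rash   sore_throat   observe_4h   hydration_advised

Round 1: rule 1 [discharge_ok & culture_positive -> sore_throat]; rule 3 [exposure_confirmed & order_pcr -> high_risk]; rule 8 [order_pcr -> rash]; rule 10 [discharge_ok -> rapid_test_pos]. New: sore_throat, high_risk, rash, rapid_test_pos.
Round 2: rule 5 [sore_throat & o2_sat_low -> immunocompromised]. New: immunocompromised.
Round 3: rule 2 [immunocompromised -> observe_4h]; rule 7 [immunocompromised -> start_antiviral]. New: observe_4h, start_antiviral.
Round 4: rule 4 [start_antiviral -> isolate]. New: isolate.
Derived: sore_throat (round 1), rash (round 1), observe_4h (round 3). hydration_advised never appears in any round.

hydration_advised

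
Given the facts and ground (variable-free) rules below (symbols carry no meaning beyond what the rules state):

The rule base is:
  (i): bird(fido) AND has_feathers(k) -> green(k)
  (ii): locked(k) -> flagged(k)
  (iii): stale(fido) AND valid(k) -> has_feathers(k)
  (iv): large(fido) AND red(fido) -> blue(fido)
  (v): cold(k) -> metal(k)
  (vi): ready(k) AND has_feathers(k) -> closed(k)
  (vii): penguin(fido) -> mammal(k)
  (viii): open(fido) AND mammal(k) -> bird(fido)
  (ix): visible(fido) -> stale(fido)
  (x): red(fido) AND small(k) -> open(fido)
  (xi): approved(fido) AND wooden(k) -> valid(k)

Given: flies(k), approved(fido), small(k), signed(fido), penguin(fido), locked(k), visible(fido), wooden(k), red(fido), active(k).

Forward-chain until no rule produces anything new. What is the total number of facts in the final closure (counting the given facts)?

18

Round 1 — (ii), (vii), (ix), (x), (xi), derive flagged(k), mammal(k), stale(fido), open(fido), valid(k).
Round 2 — (iii), (viii), derive has_feathers(k), bird(fido).
Round 3 — (i), derive green(k).
Closure: {active(k), approved(fido), bird(fido), flagged(k), flies(k), green(k), has_feathers(k), locked(k), mammal(k), open(fido), penguin(fido), red(fido), signed(fido), small(k), stale(fido), valid(k), visible(fido), wooden(k)} — 18 facts.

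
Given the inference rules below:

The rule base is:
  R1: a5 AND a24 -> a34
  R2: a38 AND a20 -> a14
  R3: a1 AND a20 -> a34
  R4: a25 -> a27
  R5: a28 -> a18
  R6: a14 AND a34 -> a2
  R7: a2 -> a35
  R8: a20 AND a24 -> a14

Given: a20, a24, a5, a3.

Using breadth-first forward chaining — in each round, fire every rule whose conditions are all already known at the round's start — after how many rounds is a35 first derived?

Round 1: R1 [a5 AND a24 -> a34]; R8 [a20 AND a24 -> a14]. Adds a34, a14.
Round 2: R6 [a14 AND a34 -> a2]. Adds a2.
Round 3: R7 [a2 -> a35]. Adds a35.
a35 first appears in round 3.

3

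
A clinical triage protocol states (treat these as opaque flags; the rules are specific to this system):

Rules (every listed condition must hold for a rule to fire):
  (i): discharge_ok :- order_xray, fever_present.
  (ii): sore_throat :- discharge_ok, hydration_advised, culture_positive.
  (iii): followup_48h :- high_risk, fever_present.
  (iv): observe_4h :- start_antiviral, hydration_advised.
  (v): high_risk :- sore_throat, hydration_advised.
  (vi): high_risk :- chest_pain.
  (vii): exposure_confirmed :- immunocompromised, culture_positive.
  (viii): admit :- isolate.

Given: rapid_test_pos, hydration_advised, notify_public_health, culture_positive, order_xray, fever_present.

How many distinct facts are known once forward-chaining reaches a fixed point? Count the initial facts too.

10

Round 1: (i) [discharge_ok :- order_xray, fever_present.]. New: discharge_ok.
Round 2: (ii) [sore_throat :- discharge_ok, hydration_advised, culture_positive.]. New: sore_throat.
Round 3: (v) [high_risk :- sore_throat, hydration_advised.]. New: high_risk.
Round 4: (iii) [followup_48h :- high_risk, fever_present.]. New: followup_48h.
Closure: {culture_positive, discharge_ok, fever_present, followup_48h, high_risk, hydration_advised, notify_public_health, order_xray, rapid_test_pos, sore_throat} — 10 facts.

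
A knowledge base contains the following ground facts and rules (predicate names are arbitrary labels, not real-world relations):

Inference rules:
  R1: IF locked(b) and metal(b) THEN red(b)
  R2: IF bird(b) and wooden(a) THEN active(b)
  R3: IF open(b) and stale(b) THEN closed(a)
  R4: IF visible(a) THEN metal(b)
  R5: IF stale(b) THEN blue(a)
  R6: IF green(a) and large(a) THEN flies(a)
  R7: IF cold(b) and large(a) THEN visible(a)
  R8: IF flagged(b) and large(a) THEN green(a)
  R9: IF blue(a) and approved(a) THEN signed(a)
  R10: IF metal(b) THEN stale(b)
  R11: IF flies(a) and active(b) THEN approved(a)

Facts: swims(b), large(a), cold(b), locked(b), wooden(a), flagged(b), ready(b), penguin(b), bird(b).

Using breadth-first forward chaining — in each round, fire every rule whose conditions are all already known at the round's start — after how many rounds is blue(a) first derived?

Round 1 fires R2, R7, R8, giving active(b), visible(a), green(a).
Round 2 fires R4, R6, giving metal(b), flies(a).
Round 3 fires R1, R10, R11, giving red(b), stale(b), approved(a).
Round 4 fires R5, giving blue(a).
blue(a) first appears in round 4.

4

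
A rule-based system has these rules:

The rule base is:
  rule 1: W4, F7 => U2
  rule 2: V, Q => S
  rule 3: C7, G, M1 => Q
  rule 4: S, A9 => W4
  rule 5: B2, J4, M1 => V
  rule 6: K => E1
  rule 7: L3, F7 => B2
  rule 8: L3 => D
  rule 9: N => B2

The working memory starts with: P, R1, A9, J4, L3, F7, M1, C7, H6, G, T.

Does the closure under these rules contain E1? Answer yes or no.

no

Round 1: rule 3 [C7, G, M1 => Q]; rule 7 [L3, F7 => B2]; rule 8 [L3 => D]. Adds Q, B2, D.
Round 2: rule 5 [B2, J4, M1 => V]. Adds V.
Round 3: rule 2 [V, Q => S]. Adds S.
Round 4: rule 4 [S, A9 => W4]. Adds W4.
Round 5: rule 1 [W4, F7 => U2]. Adds U2.
Fixed point reached. E1 is concluded only by rule 6; rule 6 needs K (never derived).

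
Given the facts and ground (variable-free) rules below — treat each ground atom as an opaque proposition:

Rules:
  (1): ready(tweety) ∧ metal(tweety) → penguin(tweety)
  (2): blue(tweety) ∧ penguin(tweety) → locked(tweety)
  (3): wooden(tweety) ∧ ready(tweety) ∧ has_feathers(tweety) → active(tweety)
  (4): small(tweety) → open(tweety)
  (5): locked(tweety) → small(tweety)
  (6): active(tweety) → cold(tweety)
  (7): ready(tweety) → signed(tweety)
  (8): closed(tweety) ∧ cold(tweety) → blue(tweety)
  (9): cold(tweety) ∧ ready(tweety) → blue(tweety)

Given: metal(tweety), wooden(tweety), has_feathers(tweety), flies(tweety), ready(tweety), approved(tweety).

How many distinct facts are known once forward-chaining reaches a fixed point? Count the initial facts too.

14

Round 1: (1) [ready(tweety) ∧ metal(tweety) → penguin(tweety)]; (3) [wooden(tweety) ∧ ready(tweety) ∧ has_feathers(tweety) → active(tweety)]; (7) [ready(tweety) → signed(tweety)]. Adds penguin(tweety), active(tweety), signed(tweety).
Round 2: (6) [active(tweety) → cold(tweety)]. Adds cold(tweety).
Round 3: (9) [cold(tweety) ∧ ready(tweety) → blue(tweety)]. Adds blue(tweety).
Round 4: (2) [blue(tweety) ∧ penguin(tweety) → locked(tweety)]. Adds locked(tweety).
Round 5: (5) [locked(tweety) → small(tweety)]. Adds small(tweety).
Round 6: (4) [small(tweety) → open(tweety)]. Adds open(tweety).
Closure: {active(tweety), approved(tweety), blue(tweety), cold(tweety), flies(tweety), has_feathers(tweety), locked(tweety), metal(tweety), open(tweety), penguin(tweety), ready(tweety), signed(tweety), small(tweety), wooden(tweety)} — 14 facts.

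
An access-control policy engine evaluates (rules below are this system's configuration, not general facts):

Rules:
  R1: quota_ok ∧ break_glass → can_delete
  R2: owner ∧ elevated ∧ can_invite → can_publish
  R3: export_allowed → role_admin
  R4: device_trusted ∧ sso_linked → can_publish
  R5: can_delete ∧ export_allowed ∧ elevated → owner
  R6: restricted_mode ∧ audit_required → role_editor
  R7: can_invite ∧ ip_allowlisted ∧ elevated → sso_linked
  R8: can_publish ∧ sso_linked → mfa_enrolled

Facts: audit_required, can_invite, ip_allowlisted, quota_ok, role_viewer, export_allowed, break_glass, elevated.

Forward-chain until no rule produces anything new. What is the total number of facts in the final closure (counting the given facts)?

Round 1: R1 [quota_ok ∧ break_glass → can_delete]; R3 [export_allowed → role_admin]; R7 [can_invite ∧ ip_allowlisted ∧ elevated → sso_linked]. New: can_delete, role_admin, sso_linked.
Round 2: R5 [can_delete ∧ export_allowed ∧ elevated → owner]. New: owner.
Round 3: R2 [owner ∧ elevated ∧ can_invite → can_publish]. New: can_publish.
Round 4: R8 [can_publish ∧ sso_linked → mfa_enrolled]. New: mfa_enrolled.
Closure: {audit_required, break_glass, can_delete, can_invite, can_publish, elevated, export_allowed, ip_allowlisted, mfa_enrolled, owner, quota_ok, role_admin, role_viewer, sso_linked} — 14 facts.

14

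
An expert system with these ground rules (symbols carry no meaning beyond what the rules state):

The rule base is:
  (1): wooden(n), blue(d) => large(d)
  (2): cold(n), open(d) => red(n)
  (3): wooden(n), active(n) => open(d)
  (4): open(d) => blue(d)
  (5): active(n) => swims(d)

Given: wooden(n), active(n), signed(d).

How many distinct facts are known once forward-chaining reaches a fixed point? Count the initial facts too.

Round 1: (3) [wooden(n), active(n) => open(d)]; (5) [active(n) => swims(d)]. New: open(d), swims(d).
Round 2: (4) [open(d) => blue(d)]. New: blue(d).
Round 3: (1) [wooden(n), blue(d) => large(d)]. New: large(d).
Closure: {active(n), blue(d), large(d), open(d), signed(d), swims(d), wooden(n)} — 7 facts.

7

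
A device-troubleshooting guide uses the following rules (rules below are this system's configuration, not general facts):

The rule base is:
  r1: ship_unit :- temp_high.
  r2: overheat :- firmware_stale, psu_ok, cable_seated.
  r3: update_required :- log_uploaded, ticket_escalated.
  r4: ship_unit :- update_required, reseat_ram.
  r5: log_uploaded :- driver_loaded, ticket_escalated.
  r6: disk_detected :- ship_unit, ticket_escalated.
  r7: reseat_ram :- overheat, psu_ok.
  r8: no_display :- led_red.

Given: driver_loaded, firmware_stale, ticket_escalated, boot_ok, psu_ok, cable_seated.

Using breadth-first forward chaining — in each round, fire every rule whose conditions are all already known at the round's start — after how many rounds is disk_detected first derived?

4

Round 1: r2 [overheat :- firmware_stale, psu_ok, cable_seated.]; r5 [log_uploaded :- driver_loaded, ticket_escalated.]. New: overheat, log_uploaded.
Round 2: r3 [update_required :- log_uploaded, ticket_escalated.]; r7 [reseat_ram :- overheat, psu_ok.]. New: update_required, reseat_ram.
Round 3: r4 [ship_unit :- update_required, reseat_ram.]. New: ship_unit.
Round 4: r6 [disk_detected :- ship_unit, ticket_escalated.]. New: disk_detected.
disk_detected first appears in round 4.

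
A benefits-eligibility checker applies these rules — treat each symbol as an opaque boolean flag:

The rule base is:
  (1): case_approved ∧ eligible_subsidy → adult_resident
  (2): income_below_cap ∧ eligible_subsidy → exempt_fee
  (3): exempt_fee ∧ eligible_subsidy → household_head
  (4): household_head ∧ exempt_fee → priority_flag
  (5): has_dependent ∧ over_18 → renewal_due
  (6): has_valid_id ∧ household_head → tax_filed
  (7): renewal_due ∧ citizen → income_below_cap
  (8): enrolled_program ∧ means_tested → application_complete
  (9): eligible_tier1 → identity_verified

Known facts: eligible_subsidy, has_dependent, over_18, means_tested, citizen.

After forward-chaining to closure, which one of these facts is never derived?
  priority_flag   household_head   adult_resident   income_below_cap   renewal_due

Round 1: (5) [has_dependent ∧ over_18 → renewal_due]. New: renewal_due.
Round 2: (7) [renewal_due ∧ citizen → income_below_cap]. New: income_below_cap.
Round 3: (2) [income_below_cap ∧ eligible_subsidy → exempt_fee]. New: exempt_fee.
Round 4: (3) [exempt_fee ∧ eligible_subsidy → household_head]. New: household_head.
Round 5: (4) [household_head ∧ exempt_fee → priority_flag]. New: priority_flag.
Derived: renewal_due (round 1), household_head (round 4), priority_flag (round 5), income_below_cap (round 2). adult_resident never appears in any round.

adult_resident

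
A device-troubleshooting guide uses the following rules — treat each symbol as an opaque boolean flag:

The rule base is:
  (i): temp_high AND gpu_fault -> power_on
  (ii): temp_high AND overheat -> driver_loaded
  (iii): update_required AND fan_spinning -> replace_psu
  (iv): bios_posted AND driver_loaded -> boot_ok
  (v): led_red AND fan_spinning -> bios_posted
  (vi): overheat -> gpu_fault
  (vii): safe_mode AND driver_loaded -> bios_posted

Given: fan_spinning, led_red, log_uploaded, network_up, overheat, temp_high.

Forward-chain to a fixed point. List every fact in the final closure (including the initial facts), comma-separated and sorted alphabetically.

bios_posted, boot_ok, driver_loaded, fan_spinning, gpu_fault, led_red, log_uploaded, network_up, overheat, power_on, temp_high

Round 1: (ii) [temp_high AND overheat -> driver_loaded]; (v) [led_red AND fan_spinning -> bios_posted]; (vi) [overheat -> gpu_fault]. Adds driver_loaded, bios_posted, gpu_fault.
Round 2: (i) [temp_high AND gpu_fault -> power_on]; (iv) [bios_posted AND driver_loaded -> boot_ok]. Adds power_on, boot_ok.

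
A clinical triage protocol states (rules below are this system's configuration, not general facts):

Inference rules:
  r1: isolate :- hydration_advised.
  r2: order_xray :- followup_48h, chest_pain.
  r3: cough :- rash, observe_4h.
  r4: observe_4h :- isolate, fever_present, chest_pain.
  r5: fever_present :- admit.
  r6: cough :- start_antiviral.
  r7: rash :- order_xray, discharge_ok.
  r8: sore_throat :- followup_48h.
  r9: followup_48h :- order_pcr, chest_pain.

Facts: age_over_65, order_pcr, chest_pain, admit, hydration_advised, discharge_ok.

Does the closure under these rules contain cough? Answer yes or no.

Round 1: r1 [isolate :- hydration_advised.]; r5 [fever_present :- admit.]; r9 [followup_48h :- order_pcr, chest_pain.]. Adds isolate, fever_present, followup_48h.
Round 2: r2 [order_xray :- followup_48h, chest_pain.]; r4 [observe_4h :- isolate, fever_present, chest_pain.]; r8 [sore_throat :- followup_48h.]. Adds order_xray, observe_4h, sore_throat.
Round 3: r7 [rash :- order_xray, discharge_ok.]. Adds rash.
Round 4: r3 [cough :- rash, observe_4h.]. Adds cough.
cough appears in round 4, so it is derivable.

yes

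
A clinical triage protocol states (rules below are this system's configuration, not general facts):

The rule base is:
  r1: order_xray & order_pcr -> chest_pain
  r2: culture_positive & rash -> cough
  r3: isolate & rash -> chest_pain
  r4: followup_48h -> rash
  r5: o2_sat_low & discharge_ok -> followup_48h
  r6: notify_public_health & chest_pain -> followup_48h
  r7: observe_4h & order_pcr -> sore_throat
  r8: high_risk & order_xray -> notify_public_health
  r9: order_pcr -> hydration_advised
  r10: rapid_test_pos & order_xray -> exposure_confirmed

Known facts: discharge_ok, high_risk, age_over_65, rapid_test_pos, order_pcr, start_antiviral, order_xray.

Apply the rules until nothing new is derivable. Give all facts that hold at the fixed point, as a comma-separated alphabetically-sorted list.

Round 1: r1 [order_xray & order_pcr -> chest_pain]; r8 [high_risk & order_xray -> notify_public_health]; r9 [order_pcr -> hydration_advised]; r10 [rapid_test_pos & order_xray -> exposure_confirmed]. New: chest_pain, notify_public_health, hydration_advised, exposure_confirmed.
Round 2: r6 [notify_public_health & chest_pain -> followup_48h]. New: followup_48h.
Round 3: r4 [followup_48h -> rash]. New: rash.

age_over_65, chest_pain, discharge_ok, exposure_confirmed, followup_48h, high_risk, hydration_advised, notify_public_health, order_pcr, order_xray, rapid_test_pos, rash, start_antiviral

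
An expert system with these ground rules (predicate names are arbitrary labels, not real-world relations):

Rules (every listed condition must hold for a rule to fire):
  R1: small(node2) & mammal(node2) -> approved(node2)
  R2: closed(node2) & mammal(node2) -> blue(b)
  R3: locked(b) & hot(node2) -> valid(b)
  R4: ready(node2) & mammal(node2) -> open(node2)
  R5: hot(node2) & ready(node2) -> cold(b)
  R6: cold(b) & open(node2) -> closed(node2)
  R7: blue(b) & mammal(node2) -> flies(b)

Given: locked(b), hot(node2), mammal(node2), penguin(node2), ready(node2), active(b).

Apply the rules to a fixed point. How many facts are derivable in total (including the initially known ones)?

Round 1 fires R3, R4, R5, giving valid(b), open(node2), cold(b).
Round 2 fires R6, giving closed(node2).
Round 3 fires R2, giving blue(b).
Round 4 fires R7, giving flies(b).
Closure: {active(b), blue(b), closed(node2), cold(b), flies(b), hot(node2), locked(b), mammal(node2), open(node2), penguin(node2), ready(node2), valid(b)} — 12 facts.

12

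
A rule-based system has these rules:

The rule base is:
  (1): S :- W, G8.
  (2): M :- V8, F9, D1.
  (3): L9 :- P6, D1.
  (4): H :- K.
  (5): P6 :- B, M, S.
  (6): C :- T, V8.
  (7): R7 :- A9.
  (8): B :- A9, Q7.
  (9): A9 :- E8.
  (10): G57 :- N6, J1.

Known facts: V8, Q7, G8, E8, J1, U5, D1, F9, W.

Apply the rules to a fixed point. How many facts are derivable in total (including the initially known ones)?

16

Round 1: (1) [S :- W, G8.]; (2) [M :- V8, F9, D1.]; (9) [A9 :- E8.]. Adds S, M, A9.
Round 2: (7) [R7 :- A9.]; (8) [B :- A9, Q7.]. Adds R7, B.
Round 3: (5) [P6 :- B, M, S.]. Adds P6.
Round 4: (3) [L9 :- P6, D1.]. Adds L9.
Closure: {A9, B, D1, E8, F9, G8, J1, L9, M, P6, Q7, R7, S, U5, V8, W} — 16 facts.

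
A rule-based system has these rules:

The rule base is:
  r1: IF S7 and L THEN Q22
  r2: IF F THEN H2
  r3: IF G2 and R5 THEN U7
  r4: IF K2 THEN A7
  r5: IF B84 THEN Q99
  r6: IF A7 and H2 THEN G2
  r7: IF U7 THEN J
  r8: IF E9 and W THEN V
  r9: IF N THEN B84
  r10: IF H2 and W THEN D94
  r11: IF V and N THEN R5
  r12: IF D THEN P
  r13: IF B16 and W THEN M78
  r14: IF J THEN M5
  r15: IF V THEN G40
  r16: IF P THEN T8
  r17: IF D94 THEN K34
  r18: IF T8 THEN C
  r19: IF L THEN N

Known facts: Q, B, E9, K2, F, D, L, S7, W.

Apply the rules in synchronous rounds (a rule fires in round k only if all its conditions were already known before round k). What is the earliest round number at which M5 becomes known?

5

Round 1 — r1, r2, r4, r8, r12, r19, derive Q22, H2, A7, V, P, N.
Round 2 — r6, r9, r10, r11, r15, r16, derive G2, B84, D94, R5, G40, T8.
Round 3 — r3, r5, r17, r18, derive U7, Q99, K34, C.
Round 4 — r7, derive J.
Round 5 — r14, derive M5.
M5 first appears in round 5.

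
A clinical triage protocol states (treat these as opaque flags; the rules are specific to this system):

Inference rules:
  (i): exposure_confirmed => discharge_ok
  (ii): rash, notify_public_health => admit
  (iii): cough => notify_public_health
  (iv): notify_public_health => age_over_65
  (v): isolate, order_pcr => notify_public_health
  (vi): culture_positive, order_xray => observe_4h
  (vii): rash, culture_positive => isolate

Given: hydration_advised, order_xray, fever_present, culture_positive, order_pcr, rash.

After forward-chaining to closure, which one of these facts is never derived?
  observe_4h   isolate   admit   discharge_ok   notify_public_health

discharge_ok

Round 1 fires (vi), (vii), giving observe_4h, isolate.
Round 2 fires (v), giving notify_public_health.
Round 3 fires (ii), (iv), giving admit, age_over_65.
Derived: isolate (round 1), observe_4h (round 1), notify_public_health (round 2), admit (round 3). discharge_ok never appears in any round.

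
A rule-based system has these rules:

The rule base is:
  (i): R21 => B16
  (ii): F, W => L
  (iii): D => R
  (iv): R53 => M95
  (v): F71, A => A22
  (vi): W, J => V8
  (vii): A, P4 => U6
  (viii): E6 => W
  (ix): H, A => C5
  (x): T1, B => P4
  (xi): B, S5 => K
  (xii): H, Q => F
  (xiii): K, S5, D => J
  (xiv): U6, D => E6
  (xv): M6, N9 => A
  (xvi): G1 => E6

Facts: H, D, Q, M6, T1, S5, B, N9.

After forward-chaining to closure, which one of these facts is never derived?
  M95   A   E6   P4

M95

Round 1 — (iii), (x), (xi), (xii), (xv), derive R, P4, K, F, A.
Round 2 — (vii), (ix), (xiii), derive U6, C5, J.
Round 3 — (xiv), derive E6.
Round 4 — (viii), derive W.
Round 5 — (ii), (vi), derive L, V8.
Derived: E6 (round 3), A (round 1), P4 (round 1). M95 never appears in any round.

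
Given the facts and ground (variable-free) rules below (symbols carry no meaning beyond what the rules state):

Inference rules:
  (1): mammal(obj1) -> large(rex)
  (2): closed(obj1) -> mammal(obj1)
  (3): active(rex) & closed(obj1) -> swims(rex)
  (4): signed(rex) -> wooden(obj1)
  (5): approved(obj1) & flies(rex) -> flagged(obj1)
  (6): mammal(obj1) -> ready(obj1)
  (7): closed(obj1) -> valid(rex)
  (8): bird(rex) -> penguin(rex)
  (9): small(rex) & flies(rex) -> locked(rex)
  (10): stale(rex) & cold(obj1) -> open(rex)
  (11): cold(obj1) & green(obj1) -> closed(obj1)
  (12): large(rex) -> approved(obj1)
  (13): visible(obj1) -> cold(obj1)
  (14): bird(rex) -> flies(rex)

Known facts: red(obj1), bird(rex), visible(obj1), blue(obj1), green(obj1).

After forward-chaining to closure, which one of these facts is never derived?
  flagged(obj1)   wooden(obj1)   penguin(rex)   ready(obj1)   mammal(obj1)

Round 1: (8) [bird(rex) -> penguin(rex)]; (13) [visible(obj1) -> cold(obj1)]; (14) [bird(rex) -> flies(rex)]. New: penguin(rex), cold(obj1), flies(rex).
Round 2: (11) [cold(obj1) & green(obj1) -> closed(obj1)]. New: closed(obj1).
Round 3: (2) [closed(obj1) -> mammal(obj1)]; (7) [closed(obj1) -> valid(rex)]. New: mammal(obj1), valid(rex).
Round 4: (1) [mammal(obj1) -> large(rex)]; (6) [mammal(obj1) -> ready(obj1)]. New: large(rex), ready(obj1).
Round 5: (12) [large(rex) -> approved(obj1)]. New: approved(obj1).
Round 6: (5) [approved(obj1) & flies(rex) -> flagged(obj1)]. New: flagged(obj1).
Derived: mammal(obj1) (round 3), flagged(obj1) (round 6), penguin(rex) (round 1), ready(obj1) (round 4). wooden(obj1) never appears in any round.

wooden(obj1)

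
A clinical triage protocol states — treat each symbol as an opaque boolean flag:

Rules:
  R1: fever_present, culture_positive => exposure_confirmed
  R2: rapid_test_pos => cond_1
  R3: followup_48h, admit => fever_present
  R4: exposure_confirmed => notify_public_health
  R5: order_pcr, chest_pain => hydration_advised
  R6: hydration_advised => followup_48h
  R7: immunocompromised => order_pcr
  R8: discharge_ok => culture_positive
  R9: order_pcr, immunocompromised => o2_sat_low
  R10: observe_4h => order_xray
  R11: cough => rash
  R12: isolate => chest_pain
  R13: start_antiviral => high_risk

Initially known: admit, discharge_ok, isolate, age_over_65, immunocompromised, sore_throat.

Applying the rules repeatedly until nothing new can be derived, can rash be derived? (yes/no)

Round 1 fires R7, R8, R12, giving order_pcr, culture_positive, chest_pain.
Round 2 fires R5, R9, giving hydration_advised, o2_sat_low.
Round 3 fires R6, giving followup_48h.
Round 4 fires R3, giving fever_present.
Round 5 fires R1, giving exposure_confirmed.
Round 6 fires R4, giving notify_public_health.
Fixed point reached. rash is concluded only by R11; R11 needs cough (never derived).

no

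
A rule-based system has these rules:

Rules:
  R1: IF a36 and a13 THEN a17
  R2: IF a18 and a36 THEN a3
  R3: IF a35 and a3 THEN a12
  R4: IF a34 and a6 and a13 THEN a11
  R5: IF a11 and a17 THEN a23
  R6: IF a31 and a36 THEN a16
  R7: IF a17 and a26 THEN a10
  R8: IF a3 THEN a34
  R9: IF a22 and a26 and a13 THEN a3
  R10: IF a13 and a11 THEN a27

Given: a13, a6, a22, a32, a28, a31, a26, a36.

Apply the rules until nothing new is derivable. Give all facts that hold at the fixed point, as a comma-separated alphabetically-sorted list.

a10, a11, a13, a16, a17, a22, a23, a26, a27, a28, a3, a31, a32, a34, a36, a6

Round 1 — R1, R6, R9, derive a17, a16, a3.
Round 2 — R7, R8, derive a10, a34.
Round 3 — R4, derive a11.
Round 4 — R5, R10, derive a23, a27.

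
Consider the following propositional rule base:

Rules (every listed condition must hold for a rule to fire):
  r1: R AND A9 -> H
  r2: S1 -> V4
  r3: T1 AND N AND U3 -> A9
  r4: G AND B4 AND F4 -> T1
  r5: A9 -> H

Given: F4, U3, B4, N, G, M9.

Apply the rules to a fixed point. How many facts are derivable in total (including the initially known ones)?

9

Round 1 fires r4, giving T1.
Round 2 fires r3, giving A9.
Round 3 fires r5, giving H.
Closure: {A9, B4, F4, G, H, M9, N, T1, U3} — 9 facts.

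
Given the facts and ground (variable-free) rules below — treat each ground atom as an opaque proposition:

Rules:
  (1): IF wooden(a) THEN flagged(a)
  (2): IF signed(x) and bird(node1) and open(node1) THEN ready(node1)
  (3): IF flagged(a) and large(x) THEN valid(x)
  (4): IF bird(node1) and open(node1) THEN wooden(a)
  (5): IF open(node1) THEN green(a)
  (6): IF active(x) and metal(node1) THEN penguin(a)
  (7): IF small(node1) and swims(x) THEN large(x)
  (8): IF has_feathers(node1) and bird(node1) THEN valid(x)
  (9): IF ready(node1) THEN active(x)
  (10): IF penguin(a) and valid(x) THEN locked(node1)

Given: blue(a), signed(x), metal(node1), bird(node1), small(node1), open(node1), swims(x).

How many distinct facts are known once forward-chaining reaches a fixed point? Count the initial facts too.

16

Round 1: (2) [IF signed(x) and bird(node1) and open(node1) THEN ready(node1)]; (4) [IF bird(node1) and open(node1) THEN wooden(a)]; (5) [IF open(node1) THEN green(a)]; (7) [IF small(node1) and swims(x) THEN large(x)]. Adds ready(node1), wooden(a), green(a), large(x).
Round 2: (1) [IF wooden(a) THEN flagged(a)]; (9) [IF ready(node1) THEN active(x)]. Adds flagged(a), active(x).
Round 3: (3) [IF flagged(a) and large(x) THEN valid(x)]; (6) [IF active(x) and metal(node1) THEN penguin(a)]. Adds valid(x), penguin(a).
Round 4: (10) [IF penguin(a) and valid(x) THEN locked(node1)]. Adds locked(node1).
Closure: {active(x), bird(node1), blue(a), flagged(a), green(a), large(x), locked(node1), metal(node1), open(node1), penguin(a), ready(node1), signed(x), small(node1), swims(x), valid(x), wooden(a)} — 16 facts.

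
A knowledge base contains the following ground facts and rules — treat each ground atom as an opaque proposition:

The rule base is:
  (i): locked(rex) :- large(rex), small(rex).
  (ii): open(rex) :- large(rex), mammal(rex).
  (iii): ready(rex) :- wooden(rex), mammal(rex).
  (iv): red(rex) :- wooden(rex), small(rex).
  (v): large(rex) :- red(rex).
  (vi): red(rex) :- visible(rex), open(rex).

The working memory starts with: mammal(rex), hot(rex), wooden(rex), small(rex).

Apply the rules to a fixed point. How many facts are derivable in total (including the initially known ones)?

9

Round 1: (iii) [ready(rex) :- wooden(rex), mammal(rex).]; (iv) [red(rex) :- wooden(rex), small(rex).]. Adds ready(rex), red(rex).
Round 2: (v) [large(rex) :- red(rex).]. Adds large(rex).
Round 3: (i) [locked(rex) :- large(rex), small(rex).]; (ii) [open(rex) :- large(rex), mammal(rex).]. Adds locked(rex), open(rex).
Closure: {hot(rex), large(rex), locked(rex), mammal(rex), open(rex), ready(rex), red(rex), small(rex), wooden(rex)} — 9 facts.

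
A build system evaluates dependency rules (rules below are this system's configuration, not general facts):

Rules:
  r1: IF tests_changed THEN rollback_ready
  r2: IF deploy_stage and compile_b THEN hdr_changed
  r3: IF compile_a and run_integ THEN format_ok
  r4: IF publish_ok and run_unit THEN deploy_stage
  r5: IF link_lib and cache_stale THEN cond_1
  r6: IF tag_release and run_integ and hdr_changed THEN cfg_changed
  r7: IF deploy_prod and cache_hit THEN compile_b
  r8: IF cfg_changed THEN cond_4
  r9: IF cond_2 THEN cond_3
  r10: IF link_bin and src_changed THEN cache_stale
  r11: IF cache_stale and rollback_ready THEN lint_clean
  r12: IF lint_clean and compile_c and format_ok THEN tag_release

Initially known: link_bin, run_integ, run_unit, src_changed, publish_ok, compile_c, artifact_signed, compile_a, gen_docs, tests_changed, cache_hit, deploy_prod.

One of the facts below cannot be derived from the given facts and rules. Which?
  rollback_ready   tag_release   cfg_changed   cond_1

cond_1

[1] r1 [IF tests_changed THEN rollback_ready]; r3 [IF compile_a and run_integ THEN format_ok]; r4 [IF publish_ok and run_unit THEN deploy_stage]; r7 [IF deploy_prod and cache_hit THEN compile_b]; r10 [IF link_bin and src_changed THEN cache_stale]. ⇒ new: rollback_ready, format_ok, deploy_stage, compile_b, cache_stale.
[2] r2 [IF deploy_stage and compile_b THEN hdr_changed]; r11 [IF cache_stale and rollback_ready THEN lint_clean]. ⇒ new: hdr_changed, lint_clean.
[3] r12 [IF lint_clean and compile_c and format_ok THEN tag_release]. ⇒ new: tag_release.
[4] r6 [IF tag_release and run_integ and hdr_changed THEN cfg_changed]. ⇒ new: cfg_changed.
[5] r8 [IF cfg_changed THEN cond_4]. ⇒ new: cond_4.
Derived: tag_release (round 3), cfg_changed (round 4), rollback_ready (round 1). cond_1 never appears in any round.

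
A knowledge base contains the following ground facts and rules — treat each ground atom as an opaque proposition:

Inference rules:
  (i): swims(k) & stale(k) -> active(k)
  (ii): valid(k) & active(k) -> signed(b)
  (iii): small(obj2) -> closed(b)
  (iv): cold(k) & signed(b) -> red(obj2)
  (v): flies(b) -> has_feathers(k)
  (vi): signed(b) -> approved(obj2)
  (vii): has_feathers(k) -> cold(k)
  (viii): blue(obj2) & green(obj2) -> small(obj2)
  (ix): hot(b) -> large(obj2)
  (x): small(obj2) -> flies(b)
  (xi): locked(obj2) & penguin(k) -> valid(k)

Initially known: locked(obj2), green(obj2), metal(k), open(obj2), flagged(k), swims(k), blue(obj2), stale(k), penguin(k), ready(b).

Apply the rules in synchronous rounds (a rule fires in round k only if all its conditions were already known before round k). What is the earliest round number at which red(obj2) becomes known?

Round 1 fires (i), (viii), (xi), giving active(k), small(obj2), valid(k).
Round 2 fires (ii), (iii), (x), giving signed(b), closed(b), flies(b).
Round 3 fires (v), (vi), giving has_feathers(k), approved(obj2).
Round 4 fires (vii), giving cold(k).
Round 5 fires (iv), giving red(obj2).
red(obj2) first appears in round 5.

5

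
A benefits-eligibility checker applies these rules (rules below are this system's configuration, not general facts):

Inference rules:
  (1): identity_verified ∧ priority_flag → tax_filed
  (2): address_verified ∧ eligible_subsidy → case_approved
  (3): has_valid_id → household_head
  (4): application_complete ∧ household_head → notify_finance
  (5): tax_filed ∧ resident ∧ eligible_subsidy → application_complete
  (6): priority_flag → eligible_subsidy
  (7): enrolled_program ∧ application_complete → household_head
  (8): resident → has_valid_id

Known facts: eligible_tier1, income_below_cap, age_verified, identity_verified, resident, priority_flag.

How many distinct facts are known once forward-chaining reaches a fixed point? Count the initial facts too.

Round 1: (1) [identity_verified ∧ priority_flag → tax_filed]; (6) [priority_flag → eligible_subsidy]; (8) [resident → has_valid_id]. New: tax_filed, eligible_subsidy, has_valid_id.
Round 2: (3) [has_valid_id → household_head]; (5) [tax_filed ∧ resident ∧ eligible_subsidy → application_complete]. New: household_head, application_complete.
Round 3: (4) [application_complete ∧ household_head → notify_finance]. New: notify_finance.
Closure: {age_verified, application_complete, eligible_subsidy, eligible_tier1, has_valid_id, household_head, identity_verified, income_below_cap, notify_finance, priority_flag, resident, tax_filed} — 12 facts.

12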